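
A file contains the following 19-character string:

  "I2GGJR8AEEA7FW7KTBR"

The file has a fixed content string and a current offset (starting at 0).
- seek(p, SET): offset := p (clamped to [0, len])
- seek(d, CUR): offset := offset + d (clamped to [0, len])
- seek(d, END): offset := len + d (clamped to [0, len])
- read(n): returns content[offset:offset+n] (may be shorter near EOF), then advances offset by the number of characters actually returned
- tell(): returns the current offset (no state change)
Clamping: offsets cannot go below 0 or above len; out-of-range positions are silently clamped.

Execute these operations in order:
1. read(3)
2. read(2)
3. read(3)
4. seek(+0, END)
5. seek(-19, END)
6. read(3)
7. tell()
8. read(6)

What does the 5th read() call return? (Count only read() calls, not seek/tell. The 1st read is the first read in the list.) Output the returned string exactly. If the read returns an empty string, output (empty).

After 1 (read(3)): returned 'I2G', offset=3
After 2 (read(2)): returned 'GJ', offset=5
After 3 (read(3)): returned 'R8A', offset=8
After 4 (seek(+0, END)): offset=19
After 5 (seek(-19, END)): offset=0
After 6 (read(3)): returned 'I2G', offset=3
After 7 (tell()): offset=3
After 8 (read(6)): returned 'GJR8AE', offset=9

Answer: GJR8AE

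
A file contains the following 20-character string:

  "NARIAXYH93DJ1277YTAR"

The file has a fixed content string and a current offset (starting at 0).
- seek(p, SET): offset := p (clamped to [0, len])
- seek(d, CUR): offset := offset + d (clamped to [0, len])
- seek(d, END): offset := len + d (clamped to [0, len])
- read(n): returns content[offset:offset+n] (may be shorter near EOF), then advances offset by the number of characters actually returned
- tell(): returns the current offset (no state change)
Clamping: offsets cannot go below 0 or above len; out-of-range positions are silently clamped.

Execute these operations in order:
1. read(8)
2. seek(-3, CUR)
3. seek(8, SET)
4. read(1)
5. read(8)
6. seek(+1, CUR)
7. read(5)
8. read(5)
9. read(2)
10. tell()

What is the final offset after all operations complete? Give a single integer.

Answer: 20

Derivation:
After 1 (read(8)): returned 'NARIAXYH', offset=8
After 2 (seek(-3, CUR)): offset=5
After 3 (seek(8, SET)): offset=8
After 4 (read(1)): returned '9', offset=9
After 5 (read(8)): returned '3DJ1277Y', offset=17
After 6 (seek(+1, CUR)): offset=18
After 7 (read(5)): returned 'AR', offset=20
After 8 (read(5)): returned '', offset=20
After 9 (read(2)): returned '', offset=20
After 10 (tell()): offset=20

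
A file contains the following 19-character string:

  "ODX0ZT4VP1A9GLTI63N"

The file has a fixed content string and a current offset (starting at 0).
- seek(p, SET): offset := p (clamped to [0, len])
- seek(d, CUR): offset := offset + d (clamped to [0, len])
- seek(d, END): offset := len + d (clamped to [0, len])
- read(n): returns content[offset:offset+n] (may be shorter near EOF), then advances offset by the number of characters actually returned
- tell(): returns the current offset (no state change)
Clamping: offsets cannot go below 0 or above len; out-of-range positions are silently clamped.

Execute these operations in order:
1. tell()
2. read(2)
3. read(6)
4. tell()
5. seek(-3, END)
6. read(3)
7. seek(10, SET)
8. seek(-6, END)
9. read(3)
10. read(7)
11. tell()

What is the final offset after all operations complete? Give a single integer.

After 1 (tell()): offset=0
After 2 (read(2)): returned 'OD', offset=2
After 3 (read(6)): returned 'X0ZT4V', offset=8
After 4 (tell()): offset=8
After 5 (seek(-3, END)): offset=16
After 6 (read(3)): returned '63N', offset=19
After 7 (seek(10, SET)): offset=10
After 8 (seek(-6, END)): offset=13
After 9 (read(3)): returned 'LTI', offset=16
After 10 (read(7)): returned '63N', offset=19
After 11 (tell()): offset=19

Answer: 19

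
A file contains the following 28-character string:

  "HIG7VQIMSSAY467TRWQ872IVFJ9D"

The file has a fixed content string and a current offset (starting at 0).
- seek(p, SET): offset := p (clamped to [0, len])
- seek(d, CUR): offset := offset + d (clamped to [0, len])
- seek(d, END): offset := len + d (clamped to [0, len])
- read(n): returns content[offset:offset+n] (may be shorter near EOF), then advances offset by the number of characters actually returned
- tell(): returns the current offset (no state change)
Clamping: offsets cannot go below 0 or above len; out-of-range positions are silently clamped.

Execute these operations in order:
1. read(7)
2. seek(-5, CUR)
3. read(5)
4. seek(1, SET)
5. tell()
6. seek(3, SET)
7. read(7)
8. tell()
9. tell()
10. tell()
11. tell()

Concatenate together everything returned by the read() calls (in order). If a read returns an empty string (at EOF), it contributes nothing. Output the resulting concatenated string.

Answer: HIG7VQIG7VQI7VQIMSS

Derivation:
After 1 (read(7)): returned 'HIG7VQI', offset=7
After 2 (seek(-5, CUR)): offset=2
After 3 (read(5)): returned 'G7VQI', offset=7
After 4 (seek(1, SET)): offset=1
After 5 (tell()): offset=1
After 6 (seek(3, SET)): offset=3
After 7 (read(7)): returned '7VQIMSS', offset=10
After 8 (tell()): offset=10
After 9 (tell()): offset=10
After 10 (tell()): offset=10
After 11 (tell()): offset=10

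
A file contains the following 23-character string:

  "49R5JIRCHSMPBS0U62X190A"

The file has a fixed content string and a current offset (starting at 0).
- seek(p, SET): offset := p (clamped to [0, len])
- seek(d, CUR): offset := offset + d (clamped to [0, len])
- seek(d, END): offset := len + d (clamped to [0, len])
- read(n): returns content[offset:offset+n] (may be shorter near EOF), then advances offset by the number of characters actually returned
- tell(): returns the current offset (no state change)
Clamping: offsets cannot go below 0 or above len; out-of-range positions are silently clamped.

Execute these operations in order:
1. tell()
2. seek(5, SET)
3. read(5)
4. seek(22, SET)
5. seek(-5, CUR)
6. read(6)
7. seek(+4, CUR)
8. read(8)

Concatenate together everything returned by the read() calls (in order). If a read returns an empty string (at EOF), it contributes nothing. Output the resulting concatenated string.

Answer: IRCHS2X190A

Derivation:
After 1 (tell()): offset=0
After 2 (seek(5, SET)): offset=5
After 3 (read(5)): returned 'IRCHS', offset=10
After 4 (seek(22, SET)): offset=22
After 5 (seek(-5, CUR)): offset=17
After 6 (read(6)): returned '2X190A', offset=23
After 7 (seek(+4, CUR)): offset=23
After 8 (read(8)): returned '', offset=23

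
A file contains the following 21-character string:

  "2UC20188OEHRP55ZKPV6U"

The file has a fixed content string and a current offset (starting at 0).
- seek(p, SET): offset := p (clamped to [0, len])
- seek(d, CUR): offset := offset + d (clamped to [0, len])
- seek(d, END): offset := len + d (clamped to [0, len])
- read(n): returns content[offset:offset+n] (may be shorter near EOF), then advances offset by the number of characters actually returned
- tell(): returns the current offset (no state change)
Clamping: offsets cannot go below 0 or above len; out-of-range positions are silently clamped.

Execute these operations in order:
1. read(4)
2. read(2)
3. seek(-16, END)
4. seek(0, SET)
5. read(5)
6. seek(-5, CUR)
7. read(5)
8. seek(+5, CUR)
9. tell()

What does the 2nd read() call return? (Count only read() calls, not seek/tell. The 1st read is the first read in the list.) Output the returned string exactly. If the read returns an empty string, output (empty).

After 1 (read(4)): returned '2UC2', offset=4
After 2 (read(2)): returned '01', offset=6
After 3 (seek(-16, END)): offset=5
After 4 (seek(0, SET)): offset=0
After 5 (read(5)): returned '2UC20', offset=5
After 6 (seek(-5, CUR)): offset=0
After 7 (read(5)): returned '2UC20', offset=5
After 8 (seek(+5, CUR)): offset=10
After 9 (tell()): offset=10

Answer: 01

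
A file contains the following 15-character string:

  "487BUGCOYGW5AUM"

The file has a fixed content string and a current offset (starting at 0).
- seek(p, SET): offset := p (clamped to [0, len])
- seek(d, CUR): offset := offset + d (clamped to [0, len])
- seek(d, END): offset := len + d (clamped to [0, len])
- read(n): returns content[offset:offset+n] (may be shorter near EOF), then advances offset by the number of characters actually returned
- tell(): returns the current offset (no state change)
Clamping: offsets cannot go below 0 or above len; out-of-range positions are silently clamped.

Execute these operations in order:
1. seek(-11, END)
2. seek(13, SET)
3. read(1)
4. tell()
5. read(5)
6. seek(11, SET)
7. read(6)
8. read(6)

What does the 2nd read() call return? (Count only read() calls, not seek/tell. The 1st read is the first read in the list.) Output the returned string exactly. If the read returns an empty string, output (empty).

After 1 (seek(-11, END)): offset=4
After 2 (seek(13, SET)): offset=13
After 3 (read(1)): returned 'U', offset=14
After 4 (tell()): offset=14
After 5 (read(5)): returned 'M', offset=15
After 6 (seek(11, SET)): offset=11
After 7 (read(6)): returned '5AUM', offset=15
After 8 (read(6)): returned '', offset=15

Answer: M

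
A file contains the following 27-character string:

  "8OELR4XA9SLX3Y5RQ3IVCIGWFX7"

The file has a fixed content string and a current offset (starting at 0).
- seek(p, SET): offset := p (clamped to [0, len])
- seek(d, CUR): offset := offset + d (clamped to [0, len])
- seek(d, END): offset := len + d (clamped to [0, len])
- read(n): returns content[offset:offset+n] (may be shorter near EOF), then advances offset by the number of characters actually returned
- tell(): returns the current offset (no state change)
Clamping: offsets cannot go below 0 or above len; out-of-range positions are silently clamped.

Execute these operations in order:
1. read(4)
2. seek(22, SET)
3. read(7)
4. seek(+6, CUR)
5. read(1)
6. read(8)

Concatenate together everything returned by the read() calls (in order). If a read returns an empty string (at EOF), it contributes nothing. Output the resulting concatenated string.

After 1 (read(4)): returned '8OEL', offset=4
After 2 (seek(22, SET)): offset=22
After 3 (read(7)): returned 'GWFX7', offset=27
After 4 (seek(+6, CUR)): offset=27
After 5 (read(1)): returned '', offset=27
After 6 (read(8)): returned '', offset=27

Answer: 8OELGWFX7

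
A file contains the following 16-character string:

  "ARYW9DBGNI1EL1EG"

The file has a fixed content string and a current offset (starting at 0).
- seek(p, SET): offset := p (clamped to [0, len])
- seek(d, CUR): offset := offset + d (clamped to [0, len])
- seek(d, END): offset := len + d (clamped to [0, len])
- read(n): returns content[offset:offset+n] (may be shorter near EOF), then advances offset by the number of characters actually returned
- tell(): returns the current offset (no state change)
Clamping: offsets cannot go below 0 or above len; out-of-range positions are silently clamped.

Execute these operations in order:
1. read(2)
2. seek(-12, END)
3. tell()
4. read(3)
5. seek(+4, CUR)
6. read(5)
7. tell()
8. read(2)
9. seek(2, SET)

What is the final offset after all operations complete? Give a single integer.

After 1 (read(2)): returned 'AR', offset=2
After 2 (seek(-12, END)): offset=4
After 3 (tell()): offset=4
After 4 (read(3)): returned '9DB', offset=7
After 5 (seek(+4, CUR)): offset=11
After 6 (read(5)): returned 'EL1EG', offset=16
After 7 (tell()): offset=16
After 8 (read(2)): returned '', offset=16
After 9 (seek(2, SET)): offset=2

Answer: 2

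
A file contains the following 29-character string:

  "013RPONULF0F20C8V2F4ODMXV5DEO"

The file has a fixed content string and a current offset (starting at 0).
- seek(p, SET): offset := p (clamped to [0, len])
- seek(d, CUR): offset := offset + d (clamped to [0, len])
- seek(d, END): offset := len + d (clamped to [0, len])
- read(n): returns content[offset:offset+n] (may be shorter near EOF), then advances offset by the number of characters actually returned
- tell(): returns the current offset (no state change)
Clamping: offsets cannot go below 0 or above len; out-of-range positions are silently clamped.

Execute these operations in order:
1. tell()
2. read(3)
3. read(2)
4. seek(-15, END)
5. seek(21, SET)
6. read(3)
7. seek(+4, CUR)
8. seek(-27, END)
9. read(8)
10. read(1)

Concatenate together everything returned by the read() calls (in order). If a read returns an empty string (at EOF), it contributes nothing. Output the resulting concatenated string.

After 1 (tell()): offset=0
After 2 (read(3)): returned '013', offset=3
After 3 (read(2)): returned 'RP', offset=5
After 4 (seek(-15, END)): offset=14
After 5 (seek(21, SET)): offset=21
After 6 (read(3)): returned 'DMX', offset=24
After 7 (seek(+4, CUR)): offset=28
After 8 (seek(-27, END)): offset=2
After 9 (read(8)): returned '3RPONULF', offset=10
After 10 (read(1)): returned '0', offset=11

Answer: 013RPDMX3RPONULF0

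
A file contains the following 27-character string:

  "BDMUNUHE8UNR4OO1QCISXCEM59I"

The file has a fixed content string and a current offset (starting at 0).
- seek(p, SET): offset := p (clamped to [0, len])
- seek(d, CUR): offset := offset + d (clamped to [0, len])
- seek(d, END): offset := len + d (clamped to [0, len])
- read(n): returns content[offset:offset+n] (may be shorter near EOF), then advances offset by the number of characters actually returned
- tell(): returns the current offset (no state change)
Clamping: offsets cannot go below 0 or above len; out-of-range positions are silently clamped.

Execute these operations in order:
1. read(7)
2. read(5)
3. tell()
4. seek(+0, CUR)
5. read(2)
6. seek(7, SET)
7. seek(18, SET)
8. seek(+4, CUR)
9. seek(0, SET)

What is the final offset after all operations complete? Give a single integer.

Answer: 0

Derivation:
After 1 (read(7)): returned 'BDMUNUH', offset=7
After 2 (read(5)): returned 'E8UNR', offset=12
After 3 (tell()): offset=12
After 4 (seek(+0, CUR)): offset=12
After 5 (read(2)): returned '4O', offset=14
After 6 (seek(7, SET)): offset=7
After 7 (seek(18, SET)): offset=18
After 8 (seek(+4, CUR)): offset=22
After 9 (seek(0, SET)): offset=0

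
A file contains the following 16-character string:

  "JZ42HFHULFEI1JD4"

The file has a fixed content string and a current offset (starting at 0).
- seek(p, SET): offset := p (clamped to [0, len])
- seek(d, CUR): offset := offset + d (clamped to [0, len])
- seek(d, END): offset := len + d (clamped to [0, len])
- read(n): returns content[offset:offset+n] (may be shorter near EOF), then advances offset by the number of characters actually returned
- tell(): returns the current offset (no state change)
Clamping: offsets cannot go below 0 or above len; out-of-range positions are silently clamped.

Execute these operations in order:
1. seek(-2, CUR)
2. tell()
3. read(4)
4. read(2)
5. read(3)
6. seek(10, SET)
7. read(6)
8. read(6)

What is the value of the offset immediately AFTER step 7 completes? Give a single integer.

Answer: 16

Derivation:
After 1 (seek(-2, CUR)): offset=0
After 2 (tell()): offset=0
After 3 (read(4)): returned 'JZ42', offset=4
After 4 (read(2)): returned 'HF', offset=6
After 5 (read(3)): returned 'HUL', offset=9
After 6 (seek(10, SET)): offset=10
After 7 (read(6)): returned 'EI1JD4', offset=16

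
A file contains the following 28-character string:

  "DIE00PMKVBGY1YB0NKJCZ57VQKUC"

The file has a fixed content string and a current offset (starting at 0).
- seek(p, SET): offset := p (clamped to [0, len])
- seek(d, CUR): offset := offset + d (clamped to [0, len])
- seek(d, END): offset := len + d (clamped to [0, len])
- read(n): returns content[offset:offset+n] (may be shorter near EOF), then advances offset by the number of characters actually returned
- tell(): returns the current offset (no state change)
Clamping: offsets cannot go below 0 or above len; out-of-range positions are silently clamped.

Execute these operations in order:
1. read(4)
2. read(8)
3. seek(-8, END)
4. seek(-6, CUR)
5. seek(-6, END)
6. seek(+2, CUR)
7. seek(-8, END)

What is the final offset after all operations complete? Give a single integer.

Answer: 20

Derivation:
After 1 (read(4)): returned 'DIE0', offset=4
After 2 (read(8)): returned '0PMKVBGY', offset=12
After 3 (seek(-8, END)): offset=20
After 4 (seek(-6, CUR)): offset=14
After 5 (seek(-6, END)): offset=22
After 6 (seek(+2, CUR)): offset=24
After 7 (seek(-8, END)): offset=20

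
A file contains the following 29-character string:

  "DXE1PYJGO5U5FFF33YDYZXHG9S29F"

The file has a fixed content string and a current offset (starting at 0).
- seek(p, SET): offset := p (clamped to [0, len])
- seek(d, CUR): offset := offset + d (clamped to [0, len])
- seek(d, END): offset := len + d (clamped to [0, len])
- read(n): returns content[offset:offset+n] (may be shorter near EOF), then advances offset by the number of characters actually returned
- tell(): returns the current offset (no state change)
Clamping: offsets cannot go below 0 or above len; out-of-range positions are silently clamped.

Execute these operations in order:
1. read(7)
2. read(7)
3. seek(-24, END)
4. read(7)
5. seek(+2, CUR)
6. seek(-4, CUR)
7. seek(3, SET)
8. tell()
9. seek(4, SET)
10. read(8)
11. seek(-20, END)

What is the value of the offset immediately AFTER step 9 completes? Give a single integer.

After 1 (read(7)): returned 'DXE1PYJ', offset=7
After 2 (read(7)): returned 'GO5U5FF', offset=14
After 3 (seek(-24, END)): offset=5
After 4 (read(7)): returned 'YJGO5U5', offset=12
After 5 (seek(+2, CUR)): offset=14
After 6 (seek(-4, CUR)): offset=10
After 7 (seek(3, SET)): offset=3
After 8 (tell()): offset=3
After 9 (seek(4, SET)): offset=4

Answer: 4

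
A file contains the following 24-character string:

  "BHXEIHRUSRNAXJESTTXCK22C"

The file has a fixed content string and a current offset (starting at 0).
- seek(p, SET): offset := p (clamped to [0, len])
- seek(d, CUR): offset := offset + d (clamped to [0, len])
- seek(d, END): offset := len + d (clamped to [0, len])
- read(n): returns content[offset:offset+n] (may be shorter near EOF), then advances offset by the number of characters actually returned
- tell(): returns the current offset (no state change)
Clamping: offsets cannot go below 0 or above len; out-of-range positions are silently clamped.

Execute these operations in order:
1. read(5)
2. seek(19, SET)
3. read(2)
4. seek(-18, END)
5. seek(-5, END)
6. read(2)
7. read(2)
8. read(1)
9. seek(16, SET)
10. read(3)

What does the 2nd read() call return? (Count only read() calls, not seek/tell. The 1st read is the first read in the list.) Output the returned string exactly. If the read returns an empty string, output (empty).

Answer: CK

Derivation:
After 1 (read(5)): returned 'BHXEI', offset=5
After 2 (seek(19, SET)): offset=19
After 3 (read(2)): returned 'CK', offset=21
After 4 (seek(-18, END)): offset=6
After 5 (seek(-5, END)): offset=19
After 6 (read(2)): returned 'CK', offset=21
After 7 (read(2)): returned '22', offset=23
After 8 (read(1)): returned 'C', offset=24
After 9 (seek(16, SET)): offset=16
After 10 (read(3)): returned 'TTX', offset=19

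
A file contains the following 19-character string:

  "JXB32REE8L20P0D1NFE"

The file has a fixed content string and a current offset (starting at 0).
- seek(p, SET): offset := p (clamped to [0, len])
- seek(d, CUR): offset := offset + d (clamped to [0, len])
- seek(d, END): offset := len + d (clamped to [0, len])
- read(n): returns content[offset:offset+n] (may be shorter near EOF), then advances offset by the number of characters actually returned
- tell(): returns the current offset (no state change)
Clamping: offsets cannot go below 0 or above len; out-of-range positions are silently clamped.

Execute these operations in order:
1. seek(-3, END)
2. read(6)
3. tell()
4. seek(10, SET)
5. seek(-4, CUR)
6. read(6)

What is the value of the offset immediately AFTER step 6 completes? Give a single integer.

After 1 (seek(-3, END)): offset=16
After 2 (read(6)): returned 'NFE', offset=19
After 3 (tell()): offset=19
After 4 (seek(10, SET)): offset=10
After 5 (seek(-4, CUR)): offset=6
After 6 (read(6)): returned 'EE8L20', offset=12

Answer: 12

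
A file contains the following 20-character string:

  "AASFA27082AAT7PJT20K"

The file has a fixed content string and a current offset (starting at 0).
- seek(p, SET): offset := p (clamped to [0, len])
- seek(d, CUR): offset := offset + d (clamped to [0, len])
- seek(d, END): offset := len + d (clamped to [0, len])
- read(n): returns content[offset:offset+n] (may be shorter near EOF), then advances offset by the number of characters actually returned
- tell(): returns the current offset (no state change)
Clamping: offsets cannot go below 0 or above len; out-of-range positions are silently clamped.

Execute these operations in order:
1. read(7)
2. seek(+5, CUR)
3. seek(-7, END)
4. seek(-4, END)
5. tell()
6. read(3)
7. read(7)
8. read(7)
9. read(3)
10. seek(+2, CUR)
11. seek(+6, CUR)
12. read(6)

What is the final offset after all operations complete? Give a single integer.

After 1 (read(7)): returned 'AASFA27', offset=7
After 2 (seek(+5, CUR)): offset=12
After 3 (seek(-7, END)): offset=13
After 4 (seek(-4, END)): offset=16
After 5 (tell()): offset=16
After 6 (read(3)): returned 'T20', offset=19
After 7 (read(7)): returned 'K', offset=20
After 8 (read(7)): returned '', offset=20
After 9 (read(3)): returned '', offset=20
After 10 (seek(+2, CUR)): offset=20
After 11 (seek(+6, CUR)): offset=20
After 12 (read(6)): returned '', offset=20

Answer: 20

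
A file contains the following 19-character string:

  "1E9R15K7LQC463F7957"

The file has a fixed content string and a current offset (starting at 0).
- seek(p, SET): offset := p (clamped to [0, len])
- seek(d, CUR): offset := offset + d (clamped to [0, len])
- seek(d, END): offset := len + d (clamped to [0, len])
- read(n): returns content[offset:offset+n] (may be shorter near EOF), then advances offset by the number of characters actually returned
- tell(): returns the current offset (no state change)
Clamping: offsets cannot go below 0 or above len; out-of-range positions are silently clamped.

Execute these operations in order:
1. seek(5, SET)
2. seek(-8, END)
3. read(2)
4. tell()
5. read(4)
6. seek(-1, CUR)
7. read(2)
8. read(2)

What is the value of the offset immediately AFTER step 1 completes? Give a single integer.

Answer: 5

Derivation:
After 1 (seek(5, SET)): offset=5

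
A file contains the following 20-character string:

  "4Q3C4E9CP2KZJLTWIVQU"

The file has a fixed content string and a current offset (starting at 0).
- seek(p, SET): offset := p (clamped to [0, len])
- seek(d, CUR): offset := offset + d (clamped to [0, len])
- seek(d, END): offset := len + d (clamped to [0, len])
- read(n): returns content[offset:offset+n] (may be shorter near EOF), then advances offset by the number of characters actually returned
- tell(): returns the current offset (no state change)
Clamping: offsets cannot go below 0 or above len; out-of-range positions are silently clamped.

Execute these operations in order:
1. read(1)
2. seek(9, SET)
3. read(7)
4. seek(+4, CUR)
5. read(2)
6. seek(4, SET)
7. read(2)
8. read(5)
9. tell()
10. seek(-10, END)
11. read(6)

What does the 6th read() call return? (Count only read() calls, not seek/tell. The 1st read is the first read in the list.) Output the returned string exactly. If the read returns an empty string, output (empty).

After 1 (read(1)): returned '4', offset=1
After 2 (seek(9, SET)): offset=9
After 3 (read(7)): returned '2KZJLTW', offset=16
After 4 (seek(+4, CUR)): offset=20
After 5 (read(2)): returned '', offset=20
After 6 (seek(4, SET)): offset=4
After 7 (read(2)): returned '4E', offset=6
After 8 (read(5)): returned '9CP2K', offset=11
After 9 (tell()): offset=11
After 10 (seek(-10, END)): offset=10
After 11 (read(6)): returned 'KZJLTW', offset=16

Answer: KZJLTW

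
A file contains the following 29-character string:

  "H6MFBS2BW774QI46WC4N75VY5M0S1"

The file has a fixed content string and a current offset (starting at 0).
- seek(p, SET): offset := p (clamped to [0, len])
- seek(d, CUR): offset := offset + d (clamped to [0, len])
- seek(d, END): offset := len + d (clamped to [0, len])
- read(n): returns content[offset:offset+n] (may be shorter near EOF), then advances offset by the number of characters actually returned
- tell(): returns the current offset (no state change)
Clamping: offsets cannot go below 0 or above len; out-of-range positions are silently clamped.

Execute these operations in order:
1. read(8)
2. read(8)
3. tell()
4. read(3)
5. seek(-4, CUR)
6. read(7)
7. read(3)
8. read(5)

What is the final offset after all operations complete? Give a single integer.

After 1 (read(8)): returned 'H6MFBS2B', offset=8
After 2 (read(8)): returned 'W774QI46', offset=16
After 3 (tell()): offset=16
After 4 (read(3)): returned 'WC4', offset=19
After 5 (seek(-4, CUR)): offset=15
After 6 (read(7)): returned '6WC4N75', offset=22
After 7 (read(3)): returned 'VY5', offset=25
After 8 (read(5)): returned 'M0S1', offset=29

Answer: 29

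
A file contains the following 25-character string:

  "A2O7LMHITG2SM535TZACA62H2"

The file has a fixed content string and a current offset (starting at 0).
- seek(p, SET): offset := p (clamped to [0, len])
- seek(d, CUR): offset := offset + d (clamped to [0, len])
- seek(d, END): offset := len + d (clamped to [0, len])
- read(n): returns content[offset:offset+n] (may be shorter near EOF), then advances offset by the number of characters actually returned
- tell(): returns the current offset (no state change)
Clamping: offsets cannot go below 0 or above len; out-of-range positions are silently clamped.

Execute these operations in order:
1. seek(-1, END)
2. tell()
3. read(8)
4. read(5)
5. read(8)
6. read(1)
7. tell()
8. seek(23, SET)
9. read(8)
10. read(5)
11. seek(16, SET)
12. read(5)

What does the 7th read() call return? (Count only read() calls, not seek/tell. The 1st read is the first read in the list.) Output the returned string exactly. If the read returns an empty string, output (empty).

After 1 (seek(-1, END)): offset=24
After 2 (tell()): offset=24
After 3 (read(8)): returned '2', offset=25
After 4 (read(5)): returned '', offset=25
After 5 (read(8)): returned '', offset=25
After 6 (read(1)): returned '', offset=25
After 7 (tell()): offset=25
After 8 (seek(23, SET)): offset=23
After 9 (read(8)): returned 'H2', offset=25
After 10 (read(5)): returned '', offset=25
After 11 (seek(16, SET)): offset=16
After 12 (read(5)): returned 'TZACA', offset=21

Answer: TZACA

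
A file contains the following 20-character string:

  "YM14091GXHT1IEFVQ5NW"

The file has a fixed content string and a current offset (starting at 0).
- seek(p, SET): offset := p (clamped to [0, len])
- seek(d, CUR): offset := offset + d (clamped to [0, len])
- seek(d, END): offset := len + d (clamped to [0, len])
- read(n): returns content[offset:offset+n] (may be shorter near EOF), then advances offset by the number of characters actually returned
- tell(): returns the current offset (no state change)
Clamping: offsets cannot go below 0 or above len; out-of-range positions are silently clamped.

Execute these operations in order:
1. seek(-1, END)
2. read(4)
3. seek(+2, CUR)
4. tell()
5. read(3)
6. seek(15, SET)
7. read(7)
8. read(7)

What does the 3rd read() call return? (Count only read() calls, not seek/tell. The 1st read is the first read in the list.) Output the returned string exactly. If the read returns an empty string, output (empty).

After 1 (seek(-1, END)): offset=19
After 2 (read(4)): returned 'W', offset=20
After 3 (seek(+2, CUR)): offset=20
After 4 (tell()): offset=20
After 5 (read(3)): returned '', offset=20
After 6 (seek(15, SET)): offset=15
After 7 (read(7)): returned 'VQ5NW', offset=20
After 8 (read(7)): returned '', offset=20

Answer: VQ5NW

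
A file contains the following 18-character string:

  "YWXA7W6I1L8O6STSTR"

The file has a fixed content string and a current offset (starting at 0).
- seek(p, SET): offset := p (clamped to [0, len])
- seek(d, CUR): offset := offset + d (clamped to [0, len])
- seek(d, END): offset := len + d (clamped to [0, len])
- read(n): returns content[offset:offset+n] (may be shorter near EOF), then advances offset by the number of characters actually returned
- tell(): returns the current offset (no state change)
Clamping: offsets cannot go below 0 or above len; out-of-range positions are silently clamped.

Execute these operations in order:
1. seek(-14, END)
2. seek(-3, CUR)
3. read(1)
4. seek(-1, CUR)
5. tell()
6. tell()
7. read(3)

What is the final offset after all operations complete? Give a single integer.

Answer: 4

Derivation:
After 1 (seek(-14, END)): offset=4
After 2 (seek(-3, CUR)): offset=1
After 3 (read(1)): returned 'W', offset=2
After 4 (seek(-1, CUR)): offset=1
After 5 (tell()): offset=1
After 6 (tell()): offset=1
After 7 (read(3)): returned 'WXA', offset=4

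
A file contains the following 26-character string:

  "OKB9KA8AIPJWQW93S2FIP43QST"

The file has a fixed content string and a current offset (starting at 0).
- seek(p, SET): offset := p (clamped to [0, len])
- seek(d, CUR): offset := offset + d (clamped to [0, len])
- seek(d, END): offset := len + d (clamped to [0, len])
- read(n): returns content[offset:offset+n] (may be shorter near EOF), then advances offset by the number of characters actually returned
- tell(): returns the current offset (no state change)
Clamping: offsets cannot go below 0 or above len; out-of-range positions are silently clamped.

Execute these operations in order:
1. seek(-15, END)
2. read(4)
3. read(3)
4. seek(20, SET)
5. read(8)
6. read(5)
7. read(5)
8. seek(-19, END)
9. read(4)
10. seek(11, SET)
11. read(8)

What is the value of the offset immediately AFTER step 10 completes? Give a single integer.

Answer: 11

Derivation:
After 1 (seek(-15, END)): offset=11
After 2 (read(4)): returned 'WQW9', offset=15
After 3 (read(3)): returned '3S2', offset=18
After 4 (seek(20, SET)): offset=20
After 5 (read(8)): returned 'P43QST', offset=26
After 6 (read(5)): returned '', offset=26
After 7 (read(5)): returned '', offset=26
After 8 (seek(-19, END)): offset=7
After 9 (read(4)): returned 'AIPJ', offset=11
After 10 (seek(11, SET)): offset=11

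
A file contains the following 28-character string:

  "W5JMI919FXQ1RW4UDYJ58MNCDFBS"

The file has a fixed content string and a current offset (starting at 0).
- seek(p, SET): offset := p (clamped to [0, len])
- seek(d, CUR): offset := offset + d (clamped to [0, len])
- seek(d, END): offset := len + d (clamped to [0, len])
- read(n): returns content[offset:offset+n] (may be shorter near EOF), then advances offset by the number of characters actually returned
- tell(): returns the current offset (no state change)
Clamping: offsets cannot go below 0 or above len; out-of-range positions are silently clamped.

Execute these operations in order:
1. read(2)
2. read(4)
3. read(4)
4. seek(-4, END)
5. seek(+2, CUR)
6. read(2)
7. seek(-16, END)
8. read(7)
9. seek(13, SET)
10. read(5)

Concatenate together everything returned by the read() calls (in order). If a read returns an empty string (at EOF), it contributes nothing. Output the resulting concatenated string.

After 1 (read(2)): returned 'W5', offset=2
After 2 (read(4)): returned 'JMI9', offset=6
After 3 (read(4)): returned '19FX', offset=10
After 4 (seek(-4, END)): offset=24
After 5 (seek(+2, CUR)): offset=26
After 6 (read(2)): returned 'BS', offset=28
After 7 (seek(-16, END)): offset=12
After 8 (read(7)): returned 'RW4UDYJ', offset=19
After 9 (seek(13, SET)): offset=13
After 10 (read(5)): returned 'W4UDY', offset=18

Answer: W5JMI919FXBSRW4UDYJW4UDY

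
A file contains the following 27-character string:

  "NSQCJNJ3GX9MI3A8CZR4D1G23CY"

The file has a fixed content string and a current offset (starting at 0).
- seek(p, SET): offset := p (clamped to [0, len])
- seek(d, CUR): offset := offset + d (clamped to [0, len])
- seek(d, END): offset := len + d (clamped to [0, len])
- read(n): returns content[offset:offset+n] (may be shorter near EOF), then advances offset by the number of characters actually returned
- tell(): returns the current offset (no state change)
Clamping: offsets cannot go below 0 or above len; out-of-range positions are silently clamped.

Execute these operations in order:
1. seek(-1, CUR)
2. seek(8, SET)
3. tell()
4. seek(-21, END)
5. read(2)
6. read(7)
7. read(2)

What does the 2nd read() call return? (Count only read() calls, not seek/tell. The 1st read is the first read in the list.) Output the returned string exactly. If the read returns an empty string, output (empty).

After 1 (seek(-1, CUR)): offset=0
After 2 (seek(8, SET)): offset=8
After 3 (tell()): offset=8
After 4 (seek(-21, END)): offset=6
After 5 (read(2)): returned 'J3', offset=8
After 6 (read(7)): returned 'GX9MI3A', offset=15
After 7 (read(2)): returned '8C', offset=17

Answer: GX9MI3A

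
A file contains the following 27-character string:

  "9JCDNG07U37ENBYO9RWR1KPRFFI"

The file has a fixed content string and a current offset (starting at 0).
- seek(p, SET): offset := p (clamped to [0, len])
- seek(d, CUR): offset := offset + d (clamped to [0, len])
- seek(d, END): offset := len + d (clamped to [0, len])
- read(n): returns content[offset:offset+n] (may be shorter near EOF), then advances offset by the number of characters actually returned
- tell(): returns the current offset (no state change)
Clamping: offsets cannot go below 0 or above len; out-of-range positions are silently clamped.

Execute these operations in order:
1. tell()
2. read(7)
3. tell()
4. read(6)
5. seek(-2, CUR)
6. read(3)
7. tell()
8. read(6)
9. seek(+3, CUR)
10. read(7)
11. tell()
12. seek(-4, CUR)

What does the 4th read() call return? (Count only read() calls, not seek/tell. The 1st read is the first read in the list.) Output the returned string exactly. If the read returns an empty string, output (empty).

Answer: YO9RWR

Derivation:
After 1 (tell()): offset=0
After 2 (read(7)): returned '9JCDNG0', offset=7
After 3 (tell()): offset=7
After 4 (read(6)): returned '7U37EN', offset=13
After 5 (seek(-2, CUR)): offset=11
After 6 (read(3)): returned 'ENB', offset=14
After 7 (tell()): offset=14
After 8 (read(6)): returned 'YO9RWR', offset=20
After 9 (seek(+3, CUR)): offset=23
After 10 (read(7)): returned 'RFFI', offset=27
After 11 (tell()): offset=27
After 12 (seek(-4, CUR)): offset=23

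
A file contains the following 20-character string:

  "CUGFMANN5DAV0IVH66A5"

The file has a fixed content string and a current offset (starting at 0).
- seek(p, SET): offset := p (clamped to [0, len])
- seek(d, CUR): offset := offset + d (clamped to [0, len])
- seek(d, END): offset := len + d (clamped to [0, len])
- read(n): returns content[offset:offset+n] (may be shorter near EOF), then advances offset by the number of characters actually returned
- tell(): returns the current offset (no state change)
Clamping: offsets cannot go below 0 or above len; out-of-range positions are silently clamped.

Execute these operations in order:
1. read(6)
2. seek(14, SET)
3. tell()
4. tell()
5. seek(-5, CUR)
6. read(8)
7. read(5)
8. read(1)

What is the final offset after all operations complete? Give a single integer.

Answer: 20

Derivation:
After 1 (read(6)): returned 'CUGFMA', offset=6
After 2 (seek(14, SET)): offset=14
After 3 (tell()): offset=14
After 4 (tell()): offset=14
After 5 (seek(-5, CUR)): offset=9
After 6 (read(8)): returned 'DAV0IVH6', offset=17
After 7 (read(5)): returned '6A5', offset=20
After 8 (read(1)): returned '', offset=20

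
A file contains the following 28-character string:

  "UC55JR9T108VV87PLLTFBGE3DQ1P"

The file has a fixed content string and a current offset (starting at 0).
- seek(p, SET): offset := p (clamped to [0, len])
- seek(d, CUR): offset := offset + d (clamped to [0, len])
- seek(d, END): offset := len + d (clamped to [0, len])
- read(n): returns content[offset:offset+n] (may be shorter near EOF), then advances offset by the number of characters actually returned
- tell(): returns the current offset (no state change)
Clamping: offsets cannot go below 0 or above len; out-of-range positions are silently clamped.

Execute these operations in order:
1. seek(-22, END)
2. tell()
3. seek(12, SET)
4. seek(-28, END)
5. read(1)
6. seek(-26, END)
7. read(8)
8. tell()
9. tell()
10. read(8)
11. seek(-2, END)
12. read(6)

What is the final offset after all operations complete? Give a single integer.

Answer: 28

Derivation:
After 1 (seek(-22, END)): offset=6
After 2 (tell()): offset=6
After 3 (seek(12, SET)): offset=12
After 4 (seek(-28, END)): offset=0
After 5 (read(1)): returned 'U', offset=1
After 6 (seek(-26, END)): offset=2
After 7 (read(8)): returned '55JR9T10', offset=10
After 8 (tell()): offset=10
After 9 (tell()): offset=10
After 10 (read(8)): returned '8VV87PLL', offset=18
After 11 (seek(-2, END)): offset=26
After 12 (read(6)): returned '1P', offset=28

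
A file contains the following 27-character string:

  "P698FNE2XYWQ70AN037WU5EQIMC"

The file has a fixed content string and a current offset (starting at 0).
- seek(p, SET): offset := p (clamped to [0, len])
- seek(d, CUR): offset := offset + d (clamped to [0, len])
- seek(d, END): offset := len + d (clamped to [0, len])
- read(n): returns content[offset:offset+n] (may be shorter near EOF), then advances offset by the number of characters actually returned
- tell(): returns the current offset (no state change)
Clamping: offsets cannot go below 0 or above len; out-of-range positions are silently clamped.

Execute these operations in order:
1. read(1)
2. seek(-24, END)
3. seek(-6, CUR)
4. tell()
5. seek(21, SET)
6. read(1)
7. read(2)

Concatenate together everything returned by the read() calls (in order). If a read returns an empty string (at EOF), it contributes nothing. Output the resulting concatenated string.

Answer: P5EQ

Derivation:
After 1 (read(1)): returned 'P', offset=1
After 2 (seek(-24, END)): offset=3
After 3 (seek(-6, CUR)): offset=0
After 4 (tell()): offset=0
After 5 (seek(21, SET)): offset=21
After 6 (read(1)): returned '5', offset=22
After 7 (read(2)): returned 'EQ', offset=24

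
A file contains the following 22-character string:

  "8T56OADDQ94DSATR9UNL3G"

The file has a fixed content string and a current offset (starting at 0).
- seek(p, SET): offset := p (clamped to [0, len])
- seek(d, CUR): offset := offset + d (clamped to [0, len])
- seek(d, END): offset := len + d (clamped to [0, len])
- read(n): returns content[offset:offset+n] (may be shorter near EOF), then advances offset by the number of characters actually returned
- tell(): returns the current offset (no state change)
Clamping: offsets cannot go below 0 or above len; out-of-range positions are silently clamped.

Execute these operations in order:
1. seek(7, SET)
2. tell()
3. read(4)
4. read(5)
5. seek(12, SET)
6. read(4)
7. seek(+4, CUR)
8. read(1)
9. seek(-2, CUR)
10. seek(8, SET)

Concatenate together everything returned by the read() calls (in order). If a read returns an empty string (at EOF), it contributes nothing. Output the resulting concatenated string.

Answer: DQ94DSATRSATR3

Derivation:
After 1 (seek(7, SET)): offset=7
After 2 (tell()): offset=7
After 3 (read(4)): returned 'DQ94', offset=11
After 4 (read(5)): returned 'DSATR', offset=16
After 5 (seek(12, SET)): offset=12
After 6 (read(4)): returned 'SATR', offset=16
After 7 (seek(+4, CUR)): offset=20
After 8 (read(1)): returned '3', offset=21
After 9 (seek(-2, CUR)): offset=19
After 10 (seek(8, SET)): offset=8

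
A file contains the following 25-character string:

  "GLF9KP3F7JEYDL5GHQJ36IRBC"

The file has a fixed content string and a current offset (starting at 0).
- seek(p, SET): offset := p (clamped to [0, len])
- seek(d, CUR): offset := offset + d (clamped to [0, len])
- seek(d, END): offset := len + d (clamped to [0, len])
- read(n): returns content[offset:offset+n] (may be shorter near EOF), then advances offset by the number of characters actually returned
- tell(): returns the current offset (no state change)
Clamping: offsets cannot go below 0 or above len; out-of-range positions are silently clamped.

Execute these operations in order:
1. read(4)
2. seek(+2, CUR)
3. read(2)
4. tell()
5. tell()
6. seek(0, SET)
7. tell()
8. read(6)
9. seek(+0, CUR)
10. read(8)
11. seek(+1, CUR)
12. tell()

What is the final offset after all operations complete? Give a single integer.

Answer: 15

Derivation:
After 1 (read(4)): returned 'GLF9', offset=4
After 2 (seek(+2, CUR)): offset=6
After 3 (read(2)): returned '3F', offset=8
After 4 (tell()): offset=8
After 5 (tell()): offset=8
After 6 (seek(0, SET)): offset=0
After 7 (tell()): offset=0
After 8 (read(6)): returned 'GLF9KP', offset=6
After 9 (seek(+0, CUR)): offset=6
After 10 (read(8)): returned '3F7JEYDL', offset=14
After 11 (seek(+1, CUR)): offset=15
After 12 (tell()): offset=15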